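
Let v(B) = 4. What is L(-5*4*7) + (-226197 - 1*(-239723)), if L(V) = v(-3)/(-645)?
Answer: 8724266/645 ≈ 13526.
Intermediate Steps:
L(V) = -4/645 (L(V) = 4/(-645) = 4*(-1/645) = -4/645)
L(-5*4*7) + (-226197 - 1*(-239723)) = -4/645 + (-226197 - 1*(-239723)) = -4/645 + (-226197 + 239723) = -4/645 + 13526 = 8724266/645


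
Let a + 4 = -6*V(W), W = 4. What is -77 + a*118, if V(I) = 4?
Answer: -3381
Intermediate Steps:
a = -28 (a = -4 - 6*4 = -4 - 24 = -28)
-77 + a*118 = -77 - 28*118 = -77 - 3304 = -3381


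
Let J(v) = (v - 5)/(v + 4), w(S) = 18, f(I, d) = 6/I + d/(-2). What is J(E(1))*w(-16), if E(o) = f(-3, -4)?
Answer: -45/2 ≈ -22.500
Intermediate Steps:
f(I, d) = 6/I - d/2 (f(I, d) = 6/I + d*(-½) = 6/I - d/2)
E(o) = 0 (E(o) = 6/(-3) - ½*(-4) = 6*(-⅓) + 2 = -2 + 2 = 0)
J(v) = (-5 + v)/(4 + v)
J(E(1))*w(-16) = ((-5 + 0)/(4 + 0))*18 = (-5/4)*18 = ((¼)*(-5))*18 = -5/4*18 = -45/2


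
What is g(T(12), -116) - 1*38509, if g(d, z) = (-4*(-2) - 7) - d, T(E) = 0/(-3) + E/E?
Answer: -38509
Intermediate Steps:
T(E) = 1 (T(E) = 0*(-⅓) + 1 = 0 + 1 = 1)
g(d, z) = 1 - d (g(d, z) = (8 - 7) - d = 1 - d)
g(T(12), -116) - 1*38509 = (1 - 1*1) - 1*38509 = (1 - 1) - 38509 = 0 - 38509 = -38509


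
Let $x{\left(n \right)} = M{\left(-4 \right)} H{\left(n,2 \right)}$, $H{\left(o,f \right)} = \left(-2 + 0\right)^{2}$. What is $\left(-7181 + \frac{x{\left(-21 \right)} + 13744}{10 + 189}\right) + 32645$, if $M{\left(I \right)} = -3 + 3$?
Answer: $\frac{5081080}{199} \approx 25533.0$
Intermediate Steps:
$M{\left(I \right)} = 0$
$H{\left(o,f \right)} = 4$ ($H{\left(o,f \right)} = \left(-2\right)^{2} = 4$)
$x{\left(n \right)} = 0$ ($x{\left(n \right)} = 0 \cdot 4 = 0$)
$\left(-7181 + \frac{x{\left(-21 \right)} + 13744}{10 + 189}\right) + 32645 = \left(-7181 + \frac{0 + 13744}{10 + 189}\right) + 32645 = \left(-7181 + \frac{13744}{199}\right) + 32645 = - \frac{1415275}{199} + 32645 = \frac{5081080}{199}$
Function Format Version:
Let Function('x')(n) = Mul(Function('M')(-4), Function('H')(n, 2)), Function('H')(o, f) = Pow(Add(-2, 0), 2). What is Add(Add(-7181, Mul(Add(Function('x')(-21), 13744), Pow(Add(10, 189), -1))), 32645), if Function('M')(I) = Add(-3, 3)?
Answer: Rational(5081080, 199) ≈ 25533.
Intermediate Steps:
Function('M')(I) = 0
Function('H')(o, f) = 4 (Function('H')(o, f) = Pow(-2, 2) = 4)
Function('x')(n) = 0 (Function('x')(n) = Mul(0, 4) = 0)
Add(Add(-7181, Mul(Add(Function('x')(-21), 13744), Pow(Add(10, 189), -1))), 32645) = Add(Add(-7181, Mul(Add(0, 13744), Pow(Add(10, 189), -1))), 32645) = Add(Add(-7181, Mul(13744, Pow(199, -1))), 32645) = Add(Add(-7181, Mul(13744, Rational(1, 199))), 32645) = Add(Add(-7181, Rational(13744, 199)), 32645) = Add(Rational(-1415275, 199), 32645) = Rational(5081080, 199)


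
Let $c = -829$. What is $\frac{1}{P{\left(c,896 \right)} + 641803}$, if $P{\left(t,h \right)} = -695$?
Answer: $\frac{1}{641108} \approx 1.5598 \cdot 10^{-6}$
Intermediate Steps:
$\frac{1}{P{\left(c,896 \right)} + 641803} = \frac{1}{-695 + 641803} = \frac{1}{641108}$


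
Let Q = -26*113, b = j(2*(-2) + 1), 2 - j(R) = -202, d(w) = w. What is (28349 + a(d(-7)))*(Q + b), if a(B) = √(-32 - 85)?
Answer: -77506166 - 8202*I*√13 ≈ -7.7506e+7 - 29573.0*I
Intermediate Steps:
a(B) = 3*I*√13 (a(B) = √(-117) = 3*I*√13)
j(R) = 204 (j(R) = 2 - 1*(-202) = 2 + 202 = 204)
b = 204
Q = -2938
(28349 + a(d(-7)))*(Q + b) = (28349 + 3*I*√13)*(-2938 + 204) = (28349 + 3*I*√13)*(-2734) = -77506166 - 8202*I*√13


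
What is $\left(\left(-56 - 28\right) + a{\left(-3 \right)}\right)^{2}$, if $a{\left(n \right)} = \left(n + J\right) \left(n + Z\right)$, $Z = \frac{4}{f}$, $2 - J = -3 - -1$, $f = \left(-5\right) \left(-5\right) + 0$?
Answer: $\frac{4713241}{625} \approx 7541.2$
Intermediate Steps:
$f = 25$ ($f = 25 + 0 = 25$)
$J = 4$ ($J = 2 - \left(-3 - -1\right) = 2 - \left(-3 + 1\right) = 2 - -2 = 2 + 2 = 4$)
$Z = \frac{4}{25} \approx 0.16$
$a{\left(n \right)} = \left(4 + n\right) \left(\frac{4}{25} + n\right)$ ($a{\left(n \right)} = \left(n + 4\right) \left(n + \frac{4}{25}\right) = \left(4 + n\right) \left(\frac{4}{25} + n\right)$)
$\left(\left(-56 - 28\right) + a{\left(-3 \right)}\right)^{2} = \left(\left(-56 - 28\right) + \left(\frac{16}{25} + \left(-3\right)^{2} + \frac{104}{25} \left(-3\right)\right)\right)^{2} = \left(-84 + \left(\frac{16}{25} + 9 - \frac{312}{25}\right)\right)^{2} = \left(-84 - \frac{71}{25}\right)^{2} = \left(- \frac{2171}{25}\right)^{2} = \frac{4713241}{625}$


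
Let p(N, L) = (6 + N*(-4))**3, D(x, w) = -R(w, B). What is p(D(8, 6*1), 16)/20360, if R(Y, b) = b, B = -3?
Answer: -27/2545 ≈ -0.010609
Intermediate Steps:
D(x, w) = 3 (D(x, w) = -1*(-3) = 3)
p(N, L) = (6 - 4*N)**3
p(D(8, 6*1), 16)/20360 = -8*(-3 + 2*3)**3/20360 = -8*(-3 + 6)**3*(1/20360) = -8*3**3*(1/20360) = -8*27*(1/20360) = -216*1/20360 = -27/2545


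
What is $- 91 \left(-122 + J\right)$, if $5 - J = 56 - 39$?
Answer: $12194$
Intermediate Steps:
$J = -12$ ($J = 5 - \left(56 - 39\right) = 5 - 17 = -12$)
$- 91 \left(-122 + J\right) = - 91 \left(-122 - 12\right) = \left(-91\right) \left(-134\right) = 12194$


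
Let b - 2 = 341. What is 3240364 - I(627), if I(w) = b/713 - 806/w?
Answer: 1448608326181/447051 ≈ 3.2404e+6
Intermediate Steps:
b = 343 (b = 2 + 341 = 343)
I(w) = 343/713 - 806/w
3240364 - I(627) = 3240364 - (343/713 - 806/627) = 3240364 - 1*(-359617/447051) = 3240364 + 359617/447051 = 1448608326181/447051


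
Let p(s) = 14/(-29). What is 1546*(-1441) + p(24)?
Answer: -64605808/29 ≈ -2.2278e+6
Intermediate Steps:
p(s) = -14/29 (p(s) = 14*(-1/29) = -14/29)
1546*(-1441) + p(24) = 1546*(-1441) - 14/29 = -2227786 - 14/29 = -64605808/29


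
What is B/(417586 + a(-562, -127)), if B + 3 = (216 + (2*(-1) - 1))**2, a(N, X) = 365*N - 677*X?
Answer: 45366/298435 ≈ 0.15201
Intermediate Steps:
a(N, X) = -677*X + 365*N
B = 45366 (B = -3 + (216 + (2*(-1) - 1))**2 = -3 + (216 + (-2 - 1))**2 = -3 + (216 - 3)**2 = -3 + 213**2 = -3 + 45369 = 45366)
B/(417586 + a(-562, -127)) = 45366/(417586 + (-677*(-127) + 365*(-562))) = 45366/(417586 + (85979 - 205130)) = 45366/(417586 - 119151) = 45366/298435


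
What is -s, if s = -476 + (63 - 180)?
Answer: 593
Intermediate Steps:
s = -593 (s = -476 - 117 = -593)
-s = -1*(-593) = 593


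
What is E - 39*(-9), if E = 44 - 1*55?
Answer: 340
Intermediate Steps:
E = -11 (E = 44 - 55 = -11)
E - 39*(-9) = -11 - 39*(-9) = -11 + 351 = 340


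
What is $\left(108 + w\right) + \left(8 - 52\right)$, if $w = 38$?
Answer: $102$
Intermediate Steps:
$\left(108 + w\right) + \left(8 - 52\right) = \left(108 + 38\right) + \left(8 - 52\right) = 146 - 44 = 102$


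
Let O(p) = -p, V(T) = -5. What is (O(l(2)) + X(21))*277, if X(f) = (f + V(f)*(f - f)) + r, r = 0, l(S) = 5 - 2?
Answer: 4986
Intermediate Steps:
l(S) = 3
X(f) = f (X(f) = (f - 5*(f - f)) + 0 = (f - 5*0) + 0 = (f + 0) + 0 = f + 0 = f)
(O(l(2)) + X(21))*277 = (-1*3 + 21)*277 = (-3 + 21)*277 = 18*277 = 4986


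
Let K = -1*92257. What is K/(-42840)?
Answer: 92257/42840 ≈ 2.1535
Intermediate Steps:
K = -92257
K/(-42840) = -92257/(-42840) = -92257*(-1/42840) = 92257/42840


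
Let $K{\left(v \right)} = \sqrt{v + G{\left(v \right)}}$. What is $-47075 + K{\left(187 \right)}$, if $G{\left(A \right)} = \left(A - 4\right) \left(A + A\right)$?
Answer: $-47075 + \sqrt{68629} \approx -46813.0$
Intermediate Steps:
$G{\left(A \right)} = 2 A \left(-4 + A\right)$ ($G{\left(A \right)} = \left(-4 + A\right) 2 A = 2 A \left(-4 + A\right)$)
$K{\left(v \right)} = \sqrt{v + 2 v \left(-4 + v\right)}$
$-47075 + K{\left(187 \right)} = -47075 + \sqrt{187 \left(-7 + 2 \cdot 187\right)} = -47075 + \sqrt{187 \left(-7 + 374\right)} = -47075 + \sqrt{187 \cdot 367} = -47075 + \sqrt{68629}$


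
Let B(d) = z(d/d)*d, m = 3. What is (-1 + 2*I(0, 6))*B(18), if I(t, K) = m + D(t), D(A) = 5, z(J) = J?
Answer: 270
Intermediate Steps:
B(d) = d (B(d) = (d/d)*d = 1*d = d)
I(t, K) = 8 (I(t, K) = 3 + 5 = 8)
(-1 + 2*I(0, 6))*B(18) = (-1 + 2*8)*18 = (-1 + 16)*18 = 15*18 = 270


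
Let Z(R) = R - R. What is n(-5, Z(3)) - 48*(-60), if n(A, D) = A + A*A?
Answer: 2900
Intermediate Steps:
Z(R) = 0
n(A, D) = A + A²
n(-5, Z(3)) - 48*(-60) = -5*(1 - 5) - 48*(-60) = -5*(-4) + 2880 = 20 + 2880 = 2900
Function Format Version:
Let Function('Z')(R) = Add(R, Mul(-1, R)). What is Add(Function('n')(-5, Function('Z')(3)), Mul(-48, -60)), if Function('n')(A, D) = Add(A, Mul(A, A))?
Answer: 2900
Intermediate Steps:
Function('Z')(R) = 0
Function('n')(A, D) = Add(A, Pow(A, 2))
Add(Function('n')(-5, Function('Z')(3)), Mul(-48, -60)) = Add(Mul(-5, Add(1, -5)), Mul(-48, -60)) = Add(Mul(-5, -4), 2880) = Add(20, 2880) = 2900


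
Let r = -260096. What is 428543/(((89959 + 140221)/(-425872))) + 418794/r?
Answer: -5933597199444317/7483612160 ≈ -7.9288e+5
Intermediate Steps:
428543/(((89959 + 140221)/(-425872))) + 418794/r = 428543/(((89959 + 140221)/(-425872))) + 418794/(-260096) = 428543/((230180*(-1/425872))) + 418794*(-1/260096) = 428543/(-57545/106468) - 209397/130048 = 428543*(-106468/57545) - 209397/130048 = -45626116124/57545 - 209397/130048 = -5933597199444317/7483612160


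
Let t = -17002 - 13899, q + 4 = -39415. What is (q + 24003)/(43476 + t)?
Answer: -15416/12575 ≈ -1.2259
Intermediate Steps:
q = -39419 (q = -4 - 39415 = -39419)
t = -30901
(q + 24003)/(43476 + t) = (-39419 + 24003)/(43476 - 30901) = -15416/12575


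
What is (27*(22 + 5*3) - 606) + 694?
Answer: 1087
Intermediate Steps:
(27*(22 + 5*3) - 606) + 694 = (27*(22 + 15) - 606) + 694 = (27*37 - 606) + 694 = (999 - 606) + 694 = 393 + 694 = 1087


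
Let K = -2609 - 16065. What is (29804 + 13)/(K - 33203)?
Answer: -29817/51877 ≈ -0.57476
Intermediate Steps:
K = -18674
(29804 + 13)/(K - 33203) = (29804 + 13)/(-18674 - 33203) = 29817/(-51877) = 29817*(-1/51877) = -29817/51877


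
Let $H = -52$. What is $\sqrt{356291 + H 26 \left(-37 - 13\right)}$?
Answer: $3 \sqrt{47099} \approx 651.07$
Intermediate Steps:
$\sqrt{356291 + H 26 \left(-37 - 13\right)} = \sqrt{356291 + \left(-52\right) 26 \left(-37 - 13\right)} = \sqrt{356291 - -67600} = \sqrt{356291 + 67600} = \sqrt{423891} = 3 \sqrt{47099}$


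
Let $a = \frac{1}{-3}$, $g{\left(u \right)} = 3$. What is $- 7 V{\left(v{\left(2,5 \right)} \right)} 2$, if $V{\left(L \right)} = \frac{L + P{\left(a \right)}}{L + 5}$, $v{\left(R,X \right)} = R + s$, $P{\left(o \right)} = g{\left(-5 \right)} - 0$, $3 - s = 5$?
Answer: $- \frac{42}{5} \approx -8.4$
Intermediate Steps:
$s = -2$ ($s = 3 - 5 = -2$)
$a = - \frac{1}{3} \approx -0.33333$
$P{\left(o \right)} = 3$ ($P{\left(o \right)} = 3 - 0 = 3 + 0 = 3$)
$v{\left(R,X \right)} = -2 + R$ ($v{\left(R,X \right)} = R - 2 = -2 + R$)
$V{\left(L \right)} = \frac{3 + L}{5 + L}$ ($V{\left(L \right)} = \frac{L + 3}{L + 5} = \frac{3 + L}{5 + L}$)
$- 7 V{\left(v{\left(2,5 \right)} \right)} 2 = - 7 \frac{3 + \left(-2 + 2\right)}{5 + \left(-2 + 2\right)} 2 = - 7 \frac{3 + 0}{5 + 0} \cdot 2 = - 7 \cdot \frac{1}{5} \cdot 3 \cdot 2 = \left(-7\right) \frac{3}{5} \cdot 2 = \left(- \frac{21}{5}\right) 2 = - \frac{42}{5}$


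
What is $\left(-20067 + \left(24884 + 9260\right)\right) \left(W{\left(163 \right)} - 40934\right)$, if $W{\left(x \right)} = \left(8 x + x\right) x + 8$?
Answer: $2789991015$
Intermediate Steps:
$W{\left(x \right)} = 8 + 9 x^{2}$ ($W{\left(x \right)} = 9 x x + 8 = 9 x^{2} + 8 = 8 + 9 x^{2}$)
$\left(-20067 + \left(24884 + 9260\right)\right) \left(W{\left(163 \right)} - 40934\right) = \left(-20067 + \left(24884 + 9260\right)\right) \left(\left(8 + 9 \cdot 163^{2}\right) - 40934\right) = \left(-20067 + 34144\right) \left(\left(8 + 9 \cdot 26569\right) - 40934\right) = 14077 \left(\left(8 + 239121\right) - 40934\right) = 14077 \left(239129 - 40934\right) = 14077 \cdot 198195 = 2789991015$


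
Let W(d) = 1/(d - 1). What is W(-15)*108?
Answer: -27/4 ≈ -6.7500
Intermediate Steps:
W(d) = 1/(-1 + d)
W(-15)*108 = 108/(-1 - 15) = 108/(-16) = -1/16*108 = -27/4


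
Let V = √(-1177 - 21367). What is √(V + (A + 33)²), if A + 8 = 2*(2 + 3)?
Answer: √(1225 + 4*I*√1409) ≈ 35.065 + 2.1409*I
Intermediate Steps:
A = 2 (A = -8 + 2*(2 + 3) = -8 + 2*5 = -8 + 10 = 2)
V = 4*I*√1409 (V = √(-22544) = 4*I*√1409 ≈ 150.15*I)
√(V + (A + 33)²) = √(4*I*√1409 + (2 + 33)²) = √(4*I*√1409 + 35²) = √(4*I*√1409 + 1225) = √(1225 + 4*I*√1409)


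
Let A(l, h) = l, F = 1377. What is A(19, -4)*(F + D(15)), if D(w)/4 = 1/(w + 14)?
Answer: 758803/29 ≈ 26166.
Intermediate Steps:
D(w) = 4/(14 + w) (D(w) = 4/(w + 14) = 4/(14 + w))
A(19, -4)*(F + D(15)) = 19*(1377 + 4/(14 + 15)) = 19*(1377 + 4/29) = 19*(39937/29) = 758803/29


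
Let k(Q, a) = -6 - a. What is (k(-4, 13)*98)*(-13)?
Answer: 24206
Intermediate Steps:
(k(-4, 13)*98)*(-13) = ((-6 - 1*13)*98)*(-13) = ((-6 - 13)*98)*(-13) = -19*98*(-13) = -1862*(-13) = 24206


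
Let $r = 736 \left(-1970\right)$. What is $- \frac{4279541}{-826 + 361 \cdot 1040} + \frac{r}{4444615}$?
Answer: $- \frac{3912814490519}{333003000722} \approx -11.75$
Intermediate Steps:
$r = -1449920$
$- \frac{4279541}{-826 + 361 \cdot 1040} + \frac{r}{4444615} = - \frac{4279541}{-826 + 361 \cdot 1040} - \frac{1449920}{4444615} = - \frac{4279541}{-826 + 375440} - \frac{289984}{888923} = - \frac{4279541}{374614} - \frac{289984}{888923} = - \frac{3912814490519}{333003000722}$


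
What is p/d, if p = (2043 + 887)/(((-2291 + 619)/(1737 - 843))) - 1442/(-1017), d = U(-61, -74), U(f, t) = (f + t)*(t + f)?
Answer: -665384779/7747556850 ≈ -0.085883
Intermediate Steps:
U(f, t) = (f + t)**2 (U(f, t) = (f + t)*(f + t) = (f + t)**2)
d = 18225 (d = (-61 - 74)**2 = (-135)**2 = 18225)
p = -665384779/425106 (p = 2930/((-1672/894)) - 1442*(-1/1017) = 2930/((-1672*1/894)) + 1442/1017 = 2930/(-836/447) + 1442/1017 = 2930*(-447/836) + 1442/1017 = -654855/418 + 1442/1017 = -665384779/425106 ≈ -1565.2)
p/d = -665384779/425106/18225 = -665384779/425106*1/18225 = -665384779/7747556850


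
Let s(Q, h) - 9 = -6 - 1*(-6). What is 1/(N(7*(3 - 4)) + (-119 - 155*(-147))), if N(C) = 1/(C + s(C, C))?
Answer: 2/45333 ≈ 4.4118e-5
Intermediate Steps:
s(Q, h) = 9 (s(Q, h) = 9 + (-6 - 1*(-6)) = 9 + (-6 + 6) = 9 + 0 = 9)
N(C) = 1/(9 + C) (N(C) = 1/(C + 9) = 1/(9 + C))
1/(N(7*(3 - 4)) + (-119 - 155*(-147))) = 1/(1/(9 + 7*(3 - 4)) + (-119 - 155*(-147))) = 1/(1/(9 + 7*(-1)) + (-119 + 22785)) = 1/(1/(9 - 7) + 22666) = 1/(1/2 + 22666) = 1/(½ + 22666) = 1/(45333/2) = 2/45333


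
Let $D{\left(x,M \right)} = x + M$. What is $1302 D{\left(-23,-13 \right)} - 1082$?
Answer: $-47954$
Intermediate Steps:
$D{\left(x,M \right)} = M + x$
$1302 D{\left(-23,-13 \right)} - 1082 = 1302 \left(-13 - 23\right) - 1082 = 1302 \left(-36\right) - 1082 = -46872 - 1082 = -47954$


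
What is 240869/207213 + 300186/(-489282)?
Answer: 9275070740/16897598511 ≈ 0.54890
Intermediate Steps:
240869/207213 + 300186/(-489282) = 240869*(1/207213) + 300186*(-1/489282) = 240869/207213 - 50031/81547 = 9275070740/16897598511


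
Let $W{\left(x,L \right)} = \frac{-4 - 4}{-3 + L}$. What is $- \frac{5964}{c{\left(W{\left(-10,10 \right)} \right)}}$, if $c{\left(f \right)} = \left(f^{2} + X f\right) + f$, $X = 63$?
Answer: $\frac{73059}{880} \approx 83.022$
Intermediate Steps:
$W{\left(x,L \right)} = - \frac{8}{-3 + L}$
$c{\left(f \right)} = f^{2} + 64 f$ ($c{\left(f \right)} = \left(f^{2} + 63 f\right) + f = f^{2} + 64 f$)
$- \frac{5964}{c{\left(W{\left(-10,10 \right)} \right)}} = - \frac{5964}{- \frac{8}{-3 + 10} \left(64 - \frac{8}{-3 + 10}\right)} = - \frac{5964}{- \frac{8}{7} \left(64 - \frac{8}{7}\right)} = - \frac{5964}{\left(-8\right) \frac{1}{7} \left(64 - \frac{8}{7}\right)} = - \frac{5964}{\left(- \frac{8}{7}\right) \left(64 - \frac{8}{7}\right)} = - \frac{5964}{\left(- \frac{8}{7}\right) \frac{440}{7}} = - \frac{5964}{- \frac{3520}{49}} = \left(-5964\right) \left(- \frac{49}{3520}\right) = \frac{73059}{880}$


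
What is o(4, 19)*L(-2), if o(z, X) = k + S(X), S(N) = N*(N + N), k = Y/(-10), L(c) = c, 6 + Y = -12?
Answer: -7238/5 ≈ -1447.6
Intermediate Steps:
Y = -18 (Y = -6 - 12 = -18)
k = 9/5 (k = -18/(-10) = -18*(-⅒) = 9/5 ≈ 1.8000)
S(N) = 2*N² (S(N) = N*(2*N) = 2*N²)
o(z, X) = 9/5 + 2*X²
o(4, 19)*L(-2) = (9/5 + 2*19²)*(-2) = (9/5 + 2*361)*(-2) = (9/5 + 722)*(-2) = (3619/5)*(-2) = -7238/5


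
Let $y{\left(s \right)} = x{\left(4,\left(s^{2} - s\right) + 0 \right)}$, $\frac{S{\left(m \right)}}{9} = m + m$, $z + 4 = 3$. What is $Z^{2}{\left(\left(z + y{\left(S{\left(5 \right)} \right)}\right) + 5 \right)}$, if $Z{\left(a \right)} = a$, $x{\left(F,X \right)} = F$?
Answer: $64$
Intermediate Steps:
$z = -1$ ($z = -4 + 3 = -1$)
$S{\left(m \right)} = 18 m$ ($S{\left(m \right)} = 9 \left(m + m\right) = 9 \cdot 2 m = 18 m$)
$y{\left(s \right)} = 4$
$Z^{2}{\left(\left(z + y{\left(S{\left(5 \right)} \right)}\right) + 5 \right)} = \left(\left(-1 + 4\right) + 5\right)^{2} = \left(3 + 5\right)^{2} = 8^{2} = 64$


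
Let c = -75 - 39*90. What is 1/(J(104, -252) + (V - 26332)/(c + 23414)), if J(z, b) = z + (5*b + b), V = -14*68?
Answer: -19829/27946516 ≈ -0.00070953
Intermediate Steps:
c = -3585 (c = -75 - 3510 = -3585)
V = -952
J(z, b) = z + 6*b
1/(J(104, -252) + (V - 26332)/(c + 23414)) = 1/((104 + 6*(-252)) + (-952 - 26332)/(-3585 + 23414)) = 1/((104 - 1512) - 27284/19829) = 1/(-1408 - 27284*1/19829) = 1/(-1408 - 27284/19829) = 1/(-27946516/19829) = -19829/27946516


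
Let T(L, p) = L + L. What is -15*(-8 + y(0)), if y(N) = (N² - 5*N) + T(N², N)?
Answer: 120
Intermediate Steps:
T(L, p) = 2*L
y(N) = -5*N + 3*N² (y(N) = (N² - 5*N) + 2*N² = -5*N + 3*N²)
-15*(-8 + y(0)) = -15*(-8 + 0*(-5 + 3*0)) = -15*(-8 + 0*(-5 + 0)) = -15*(-8 + 0*(-5)) = -15*(-8 + 0) = -15*(-8) = 120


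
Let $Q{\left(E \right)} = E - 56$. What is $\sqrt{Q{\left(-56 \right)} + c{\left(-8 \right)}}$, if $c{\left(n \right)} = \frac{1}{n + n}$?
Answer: $\frac{i \sqrt{1793}}{4} \approx 10.586 i$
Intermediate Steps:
$Q{\left(E \right)} = -56 + E$
$c{\left(n \right)} = \frac{1}{2 n}$
$\sqrt{Q{\left(-56 \right)} + c{\left(-8 \right)}} = \sqrt{\left(-56 - 56\right) + \frac{1}{2 \left(-8\right)}} = \sqrt{-112 + \frac{1}{2} \left(- \frac{1}{8}\right)} = \sqrt{-112 - \frac{1}{16}} = \sqrt{- \frac{1793}{16}} = \frac{i \sqrt{1793}}{4}$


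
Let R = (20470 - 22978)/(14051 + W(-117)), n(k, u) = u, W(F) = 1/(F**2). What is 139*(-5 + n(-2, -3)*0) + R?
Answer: -33428377328/48086035 ≈ -695.18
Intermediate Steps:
W(F) = F**(-2)
R = -8583003/48086035 (R = (20470 - 22978)/(14051 + (-117)**(-2)) = -2508/(14051 + 1/13689) = -2508/192344140/13689 = -2508*13689/192344140 = -8583003/48086035 ≈ -0.17849)
139*(-5 + n(-2, -3)*0) + R = 139*(-5 - 3*0) - 8583003/48086035 = 139*(-5 + 0) - 8583003/48086035 = 139*(-5) - 8583003/48086035 = -695 - 8583003/48086035 = -33428377328/48086035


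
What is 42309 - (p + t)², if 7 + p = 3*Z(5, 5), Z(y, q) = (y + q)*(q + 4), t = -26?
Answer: -13860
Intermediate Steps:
Z(y, q) = (4 + q)*(q + y) (Z(y, q) = (q + y)*(4 + q) = (4 + q)*(q + y))
p = 263 (p = -7 + 3*(5² + 4*5 + 4*5 + 5*5) = -7 + 3*(25 + 20 + 20 + 25) = -7 + 3*90 = -7 + 270 = 263)
42309 - (p + t)² = 42309 - (263 - 26)² = 42309 - 1*237² = 42309 - 1*56169 = 42309 - 56169 = -13860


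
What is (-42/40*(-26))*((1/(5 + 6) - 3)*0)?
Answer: 0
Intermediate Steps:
(-42/40*(-26))*((1/(5 + 6) - 3)*0) = (-42*1/40*(-26))*((1/11 - 3)*0) = (-21/20*(-26))*((1/11 - 3)*0) = 273*(-32/11*0)/10 = (273/10)*0 = 0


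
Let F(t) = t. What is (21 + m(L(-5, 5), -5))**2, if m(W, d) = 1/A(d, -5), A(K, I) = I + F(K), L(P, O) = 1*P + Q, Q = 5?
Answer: 43681/100 ≈ 436.81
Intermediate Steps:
L(P, O) = 5 + P (L(P, O) = 1*P + 5 = P + 5 = 5 + P)
A(K, I) = I + K
m(W, d) = 1/(-5 + d)
(21 + m(L(-5, 5), -5))**2 = (21 + 1/(-5 - 5))**2 = (21 + 1/(-10))**2 = (21 - 1/10)**2 = (209/10)**2 = 43681/100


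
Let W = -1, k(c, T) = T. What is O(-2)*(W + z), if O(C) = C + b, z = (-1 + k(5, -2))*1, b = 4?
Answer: -8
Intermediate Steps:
z = -3 (z = (-1 - 2)*1 = -3*1 = -3)
O(C) = 4 + C (O(C) = C + 4 = 4 + C)
O(-2)*(W + z) = (4 - 2)*(-1 - 3) = 2*(-4) = -8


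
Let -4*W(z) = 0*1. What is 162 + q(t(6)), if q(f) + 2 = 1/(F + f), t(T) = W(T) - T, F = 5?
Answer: 159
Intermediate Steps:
W(z) = 0 (W(z) = -0 = -1/4*0 = 0)
t(T) = -T (t(T) = 0 - T = -T)
q(f) = -2 + 1/(5 + f)
162 + q(t(6)) = 162 + (-9 - (-2)*6)/(5 - 1*6) = 162 + (-9 - 2*(-6))/(5 - 6) = 162 + (-9 + 12)/(-1) = 162 - 1*3 = 162 - 3 = 159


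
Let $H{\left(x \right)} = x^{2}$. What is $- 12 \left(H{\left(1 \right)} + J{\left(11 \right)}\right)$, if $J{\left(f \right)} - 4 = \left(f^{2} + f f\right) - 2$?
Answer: $-2940$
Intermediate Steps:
$J{\left(f \right)} = 2 + 2 f^{2}$ ($J{\left(f \right)} = 4 - \left(2 - f^{2} - f f\right) = 4 + \left(\left(f^{2} + f^{2}\right) - 2\right) = 4 + \left(2 f^{2} - 2\right) = 4 + \left(-2 + 2 f^{2}\right) = 2 + 2 f^{2}$)
$- 12 \left(H{\left(1 \right)} + J{\left(11 \right)}\right) = - 12 \left(1^{2} + \left(2 + 2 \cdot 11^{2}\right)\right) = - 12 \left(1 + \left(2 + 2 \cdot 121\right)\right) = - 12 \left(1 + \left(2 + 242\right)\right) = - 12 \left(1 + 244\right) = \left(-12\right) 245 = -2940$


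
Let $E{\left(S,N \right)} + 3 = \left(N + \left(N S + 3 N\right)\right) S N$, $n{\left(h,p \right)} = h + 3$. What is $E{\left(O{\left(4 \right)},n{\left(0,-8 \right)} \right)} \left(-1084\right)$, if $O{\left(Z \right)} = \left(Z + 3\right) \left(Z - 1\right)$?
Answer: $-5118648$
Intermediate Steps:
$n{\left(h,p \right)} = 3 + h$
$O{\left(Z \right)} = \left(-1 + Z\right) \left(3 + Z\right)$ ($O{\left(Z \right)} = \left(3 + Z\right) \left(-1 + Z\right) = \left(-1 + Z\right) \left(3 + Z\right)$)
$E{\left(S,N \right)} = -3 + N S \left(4 N + N S\right)$ ($E{\left(S,N \right)} = -3 + \left(N + \left(N S + 3 N\right)\right) S N = -3 + \left(N + \left(3 N + N S\right)\right) N S = -3 + \left(4 N + N S\right) N S = -3 + N S \left(4 N + N S\right)$)
$E{\left(O{\left(4 \right)},n{\left(0,-8 \right)} \right)} \left(-1084\right) = \left(-3 + \left(3 + 0\right)^{2} \left(-3 + 4^{2} + 2 \cdot 4\right)^{2} + 4 \left(-3 + 4^{2} + 2 \cdot 4\right) \left(3 + 0\right)^{2}\right) \left(-1084\right) = \left(-3 + 3^{2} \left(-3 + 16 + 8\right)^{2} + 4 \left(-3 + 16 + 8\right) 3^{2}\right) \left(-1084\right) = \left(-3 + 9 \cdot 21^{2} + 4 \cdot 21 \cdot 9\right) \left(-1084\right) = \left(-3 + 9 \cdot 441 + 756\right) \left(-1084\right) = \left(-3 + 3969 + 756\right) \left(-1084\right) = 4722 \left(-1084\right) = -5118648$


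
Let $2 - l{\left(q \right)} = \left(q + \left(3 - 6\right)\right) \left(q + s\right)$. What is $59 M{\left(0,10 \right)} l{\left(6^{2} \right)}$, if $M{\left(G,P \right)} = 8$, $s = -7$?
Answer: $-450760$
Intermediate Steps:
$l{\left(q \right)} = 2 - \left(-7 + q\right) \left(-3 + q\right)$ ($l{\left(q \right)} = 2 - \left(q + \left(3 - 6\right)\right) \left(q - 7\right) = 2 - \left(q + \left(3 - 6\right)\right) \left(-7 + q\right) = 2 - \left(q - 3\right) \left(-7 + q\right) = 2 - \left(-3 + q\right) \left(-7 + q\right) = 2 - \left(-7 + q\right) \left(-3 + q\right)$)
$59 M{\left(0,10 \right)} l{\left(6^{2} \right)} = 59 \cdot 8 \left(-19 - \left(6^{2}\right)^{2} + 10 \cdot 6^{2}\right) = 472 \left(-19 - 36^{2} + 10 \cdot 36\right) = 472 \left(-19 - 1296 + 360\right) = 472 \left(-955\right) = -450760$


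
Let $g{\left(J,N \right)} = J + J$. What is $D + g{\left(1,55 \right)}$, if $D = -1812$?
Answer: $-1810$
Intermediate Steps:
$g{\left(J,N \right)} = 2 J$
$D + g{\left(1,55 \right)} = -1812 + 2 \cdot 1 = -1812 + 2 = -1810$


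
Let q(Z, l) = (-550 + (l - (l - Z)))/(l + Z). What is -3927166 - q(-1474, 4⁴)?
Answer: -2391645106/609 ≈ -3.9272e+6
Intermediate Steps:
q(Z, l) = (-550 + Z)/(Z + l) (q(Z, l) = (-550 + (l + (Z - l)))/(Z + l) = (-550 + Z)/(Z + l))
-3927166 - q(-1474, 4⁴) = -3927166 - (-550 - 1474)/(-1474 + 4⁴) = -3927166 - (-2024)/(-1474 + 256) = -3927166 - (-2024)/(-1218) = -3927166 - (-1)*(-2024)/1218 = -3927166 - 1*1012/609 = -3927166 - 1012/609 = -2391645106/609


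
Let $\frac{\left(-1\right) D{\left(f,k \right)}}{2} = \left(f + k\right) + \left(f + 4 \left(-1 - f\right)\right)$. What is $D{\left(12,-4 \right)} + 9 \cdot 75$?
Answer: $739$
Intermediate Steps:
$D{\left(f,k \right)} = 8 - 2 k + 4 f$ ($D{\left(f,k \right)} = - 2 \left(\left(f + k\right) + \left(f + 4 \left(-1 - f\right)\right)\right) = - 2 \left(\left(f + k\right) - \left(4 + 3 f\right)\right) = - 2 \left(-4 + k - 2 f\right) = 8 - 2 k + 4 f$)
$D{\left(12,-4 \right)} + 9 \cdot 75 = \left(8 - -8 + 4 \cdot 12\right) + 9 \cdot 75 = \left(8 + 8 + 48\right) + 675 = 64 + 675 = 739$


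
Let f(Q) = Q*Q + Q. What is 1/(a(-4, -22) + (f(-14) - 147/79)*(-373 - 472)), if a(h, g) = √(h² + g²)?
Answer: -189998081/28921062333505 - 12482*√5/28921062333505 ≈ -6.5705e-6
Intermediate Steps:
f(Q) = Q + Q² (f(Q) = Q² + Q = Q + Q²)
a(h, g) = √(g² + h²)
1/(a(-4, -22) + (f(-14) - 147/79)*(-373 - 472)) = 1/(√((-22)² + (-4)²) + (-14*(1 - 14) - 147/79)*(-373 - 472)) = 1/(√(484 + 16) + (-14*(-13) - 147*1/79)*(-845)) = 1/(√500 + (182 - 147/79)*(-845)) = 1/(10*√5 + (14231/79)*(-845)) = 1/(10*√5 - 12025195/79) = 1/(-12025195/79 + 10*√5)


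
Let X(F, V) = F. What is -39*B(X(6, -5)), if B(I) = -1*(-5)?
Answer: -195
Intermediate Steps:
B(I) = 5
-39*B(X(6, -5)) = -39*5 = -195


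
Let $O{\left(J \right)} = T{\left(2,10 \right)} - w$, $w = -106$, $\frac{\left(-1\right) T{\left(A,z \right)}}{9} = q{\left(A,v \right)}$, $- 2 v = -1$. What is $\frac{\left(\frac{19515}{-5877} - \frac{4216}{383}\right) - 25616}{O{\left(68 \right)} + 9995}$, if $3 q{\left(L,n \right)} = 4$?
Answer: $- \frac{19230358511}{7569746433} \approx -2.5404$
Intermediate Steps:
$v = \frac{1}{2}$ ($v = \left(- \frac{1}{2}\right) \left(-1\right) = \frac{1}{2} \approx 0.5$)
$q{\left(L,n \right)} = \frac{4}{3}$ ($q{\left(L,n \right)} = \frac{1}{3} \cdot 4 = \frac{4}{3}$)
$T{\left(A,z \right)} = -12$ ($T{\left(A,z \right)} = \left(-9\right) \frac{4}{3} = -12$)
$O{\left(J \right)} = 94$ ($O{\left(J \right)} = -12 - -106 = -12 + 106 = 94$)
$\frac{\left(\frac{19515}{-5877} - \frac{4216}{383}\right) - 25616}{O{\left(68 \right)} + 9995} = \frac{\left(\frac{19515}{-5877} - \frac{4216}{383}\right) - 25616}{94 + 9995} = \frac{\left(19515 \left(- \frac{1}{5877}\right) - \frac{4216}{383}\right) - 25616}{10089} = \left(\left(- \frac{6505}{1959} - \frac{4216}{383}\right) - 25616\right) \frac{1}{10089} = \left(- \frac{10750559}{750297} - 25616\right) \frac{1}{10089} = \left(- \frac{19230358511}{750297}\right) \frac{1}{10089} = - \frac{19230358511}{7569746433}$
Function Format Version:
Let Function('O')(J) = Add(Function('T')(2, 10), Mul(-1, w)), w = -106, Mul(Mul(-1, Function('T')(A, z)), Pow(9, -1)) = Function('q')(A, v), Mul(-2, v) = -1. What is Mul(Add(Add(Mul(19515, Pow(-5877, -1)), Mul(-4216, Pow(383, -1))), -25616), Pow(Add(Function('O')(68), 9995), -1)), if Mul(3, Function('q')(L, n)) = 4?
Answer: Rational(-19230358511, 7569746433) ≈ -2.5404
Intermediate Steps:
v = Rational(1, 2) (v = Mul(Rational(-1, 2), -1) = Rational(1, 2) ≈ 0.50000)
Function('q')(L, n) = Rational(4, 3) (Function('q')(L, n) = Mul(Rational(1, 3), 4) = Rational(4, 3))
Function('T')(A, z) = -12 (Function('T')(A, z) = Mul(-9, Rational(4, 3)) = -12)
Function('O')(J) = 94 (Function('O')(J) = Add(-12, Mul(-1, -106)) = Add(-12, 106) = 94)
Mul(Add(Add(Mul(19515, Pow(-5877, -1)), Mul(-4216, Pow(383, -1))), -25616), Pow(Add(Function('O')(68), 9995), -1)) = Mul(Add(Add(Mul(19515, Pow(-5877, -1)), Mul(-4216, Pow(383, -1))), -25616), Pow(Add(94, 9995), -1)) = Mul(Add(Add(Mul(19515, Rational(-1, 5877)), Mul(-4216, Rational(1, 383))), -25616), Pow(10089, -1)) = Mul(Add(Add(Rational(-6505, 1959), Rational(-4216, 383)), -25616), Rational(1, 10089)) = Mul(Add(Rational(-10750559, 750297), -25616), Rational(1, 10089)) = Mul(Rational(-19230358511, 750297), Rational(1, 10089)) = Rational(-19230358511, 7569746433)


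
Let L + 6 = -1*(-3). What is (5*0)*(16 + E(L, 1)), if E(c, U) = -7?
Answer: 0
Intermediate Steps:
L = -3 (L = -6 - 1*(-3) = -6 + 3 = -3)
(5*0)*(16 + E(L, 1)) = (5*0)*(16 - 7) = 0*9 = 0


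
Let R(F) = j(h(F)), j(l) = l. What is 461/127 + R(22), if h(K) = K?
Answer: 3255/127 ≈ 25.630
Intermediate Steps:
R(F) = F
461/127 + R(22) = 461/127 + 22 = 3255/127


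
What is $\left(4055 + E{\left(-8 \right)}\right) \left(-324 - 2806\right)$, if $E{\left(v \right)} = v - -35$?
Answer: $-12776660$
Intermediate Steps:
$E{\left(v \right)} = 35 + v$ ($E{\left(v \right)} = v + 35 = 35 + v$)
$\left(4055 + E{\left(-8 \right)}\right) \left(-324 - 2806\right) = \left(4055 + \left(35 - 8\right)\right) \left(-324 - 2806\right) = \left(4055 + 27\right) \left(-324 - 2806\right) = 4082 \left(-324 - 2806\right) = 4082 \left(-3130\right) = -12776660$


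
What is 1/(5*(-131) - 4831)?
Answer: -1/5486 ≈ -0.00018228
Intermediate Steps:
1/(5*(-131) - 4831) = 1/(-655 - 4831) = 1/(-5486) = -1/5486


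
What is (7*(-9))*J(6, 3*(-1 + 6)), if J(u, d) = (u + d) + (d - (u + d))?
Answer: -945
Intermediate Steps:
J(u, d) = d (J(u, d) = (d + u) + (d - (d + u)) = (d + u) + (d + (-d - u)) = (d + u) - u = d)
(7*(-9))*J(6, 3*(-1 + 6)) = (7*(-9))*(3*(-1 + 6)) = -189*5 = -63*15 = -945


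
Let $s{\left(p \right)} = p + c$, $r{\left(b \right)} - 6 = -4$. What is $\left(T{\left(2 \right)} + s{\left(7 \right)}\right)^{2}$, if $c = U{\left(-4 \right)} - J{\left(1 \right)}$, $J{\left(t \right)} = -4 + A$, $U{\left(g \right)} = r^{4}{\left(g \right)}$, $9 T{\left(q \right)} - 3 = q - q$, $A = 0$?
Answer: $\frac{6724}{9} \approx 747.11$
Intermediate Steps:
$r{\left(b \right)} = 2$ ($r{\left(b \right)} = 6 - 4 = 2$)
$T{\left(q \right)} = \frac{1}{3}$ ($T{\left(q \right)} = \frac{1}{3} + \frac{q - q}{9} = \frac{1}{3} + \frac{1}{9} \cdot 0 = \frac{1}{3} + 0 = \frac{1}{3}$)
$U{\left(g \right)} = 16$ ($U{\left(g \right)} = 2^{4} = 16$)
$J{\left(t \right)} = -4$ ($J{\left(t \right)} = -4 + 0 = -4$)
$c = 20$ ($c = 16 - -4 = 16 + 4 = 20$)
$s{\left(p \right)} = 20 + p$ ($s{\left(p \right)} = p + 20 = 20 + p$)
$\left(T{\left(2 \right)} + s{\left(7 \right)}\right)^{2} = \left(\frac{1}{3} + \left(20 + 7\right)\right)^{2} = \left(\frac{1}{3} + 27\right)^{2} = \left(\frac{82}{3}\right)^{2} = \frac{6724}{9}$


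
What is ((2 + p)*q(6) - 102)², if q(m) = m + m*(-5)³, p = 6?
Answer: 36650916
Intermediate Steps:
q(m) = -124*m (q(m) = m + m*(-125) = m - 125*m = -124*m)
((2 + p)*q(6) - 102)² = ((2 + 6)*(-124*6) - 102)² = (8*(-744) - 102)² = (-5952 - 102)² = (-6054)² = 36650916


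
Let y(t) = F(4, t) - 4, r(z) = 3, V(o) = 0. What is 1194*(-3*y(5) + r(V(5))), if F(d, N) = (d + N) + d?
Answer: -28656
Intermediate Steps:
F(d, N) = N + 2*d (F(d, N) = (N + d) + d = N + 2*d)
y(t) = 4 + t (y(t) = (t + 2*4) - 4 = (t + 8) - 4 = (8 + t) - 4 = 4 + t)
1194*(-3*y(5) + r(V(5))) = 1194*(-3*(4 + 5) + 3) = 1194*(-3*9 + 3) = 1194*(-27 + 3) = 1194*(-24) = -28656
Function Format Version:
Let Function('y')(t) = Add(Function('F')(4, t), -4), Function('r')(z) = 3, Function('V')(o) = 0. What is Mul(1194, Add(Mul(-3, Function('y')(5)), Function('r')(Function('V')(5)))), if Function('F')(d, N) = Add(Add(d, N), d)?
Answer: -28656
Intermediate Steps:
Function('F')(d, N) = Add(N, Mul(2, d)) (Function('F')(d, N) = Add(Add(N, d), d) = Add(N, Mul(2, d)))
Function('y')(t) = Add(4, t) (Function('y')(t) = Add(Add(t, Mul(2, 4)), -4) = Add(Add(t, 8), -4) = Add(Add(8, t), -4) = Add(4, t))
Mul(1194, Add(Mul(-3, Function('y')(5)), Function('r')(Function('V')(5)))) = Mul(1194, Add(Mul(-3, Add(4, 5)), 3)) = Mul(1194, Add(Mul(-3, 9), 3)) = Mul(1194, Add(-27, 3)) = Mul(1194, -24) = -28656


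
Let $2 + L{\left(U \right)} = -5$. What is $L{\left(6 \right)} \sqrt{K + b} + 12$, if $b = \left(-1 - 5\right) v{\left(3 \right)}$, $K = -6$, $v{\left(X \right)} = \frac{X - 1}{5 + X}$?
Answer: $12 - \frac{7 i \sqrt{30}}{2} \approx 12.0 - 19.17 i$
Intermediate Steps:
$v{\left(X \right)} = \frac{-1 + X}{5 + X}$
$L{\left(U \right)} = -7$ ($L{\left(U \right)} = -2 - 5 = -7$)
$b = - \frac{3}{2}$ ($b = \left(-1 - 5\right) \frac{-1 + 3}{5 + 3} = - 6 \cdot \frac{1}{8} \cdot 2 = \left(-6\right) \frac{1}{4} = - \frac{3}{2} \approx -1.5$)
$L{\left(6 \right)} \sqrt{K + b} + 12 = - 7 \sqrt{-6 - \frac{3}{2}} + 12 = - 7 \sqrt{- \frac{15}{2}} + 12 = - 7 \frac{i \sqrt{30}}{2} + 12 = - \frac{7 i \sqrt{30}}{2} + 12 = 12 - \frac{7 i \sqrt{30}}{2}$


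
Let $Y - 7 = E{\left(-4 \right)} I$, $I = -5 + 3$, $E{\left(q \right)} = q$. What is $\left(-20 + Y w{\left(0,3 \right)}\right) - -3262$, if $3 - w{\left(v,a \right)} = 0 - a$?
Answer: $3332$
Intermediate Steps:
$I = -2$
$w{\left(v,a \right)} = 3 + a$ ($w{\left(v,a \right)} = 3 - \left(0 - a\right) = 3 - - a = 3 + a$)
$Y = 15$ ($Y = 7 - -8 = 7 + 8 = 15$)
$\left(-20 + Y w{\left(0,3 \right)}\right) - -3262 = \left(-20 + 15 \left(3 + 3\right)\right) - -3262 = \left(-20 + 15 \cdot 6\right) + 3262 = \left(-20 + 90\right) + 3262 = 70 + 3262 = 3332$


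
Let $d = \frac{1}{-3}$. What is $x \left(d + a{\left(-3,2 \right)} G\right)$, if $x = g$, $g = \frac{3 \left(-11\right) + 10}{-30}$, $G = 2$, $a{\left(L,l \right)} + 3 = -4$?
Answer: $- \frac{989}{90} \approx -10.989$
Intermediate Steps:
$d = - \frac{1}{3} \approx -0.33333$
$a{\left(L,l \right)} = -7$ ($a{\left(L,l \right)} = -3 - 4 = -7$)
$g = \frac{23}{30}$ ($g = \left(-33 + 10\right) \left(- \frac{1}{30}\right) = \left(-23\right) \left(- \frac{1}{30}\right) = \frac{23}{30} \approx 0.76667$)
$x = \frac{23}{30} \approx 0.76667$
$x \left(d + a{\left(-3,2 \right)} G\right) = \frac{23 \left(- \frac{1}{3} - 14\right)}{30} = \frac{23}{30} \left(- \frac{43}{3}\right) = - \frac{989}{90}$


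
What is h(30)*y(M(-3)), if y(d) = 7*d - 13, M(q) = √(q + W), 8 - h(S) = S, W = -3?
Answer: 286 - 154*I*√6 ≈ 286.0 - 377.22*I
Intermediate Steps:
h(S) = 8 - S
M(q) = √(-3 + q) (M(q) = √(q - 3) = √(-3 + q))
y(d) = -13 + 7*d
h(30)*y(M(-3)) = (8 - 1*30)*(-13 + 7*√(-3 - 3)) = (8 - 30)*(-13 + 7*√(-6)) = -22*(-13 + 7*(I*√6)) = -22*(-13 + 7*I*√6) = 286 - 154*I*√6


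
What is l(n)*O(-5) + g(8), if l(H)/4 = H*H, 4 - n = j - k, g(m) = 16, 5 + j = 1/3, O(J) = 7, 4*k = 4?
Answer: 23692/9 ≈ 2632.4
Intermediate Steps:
k = 1 (k = (¼)*4 = 1)
j = -14/3 (j = -5 + 1/3 = -5 + 1*(⅓) = -5 + ⅓ = -14/3 ≈ -4.6667)
n = 29/3 (n = 4 - (-14/3 - 1*1) = 4 - (-14/3 - 1) = 4 - 1*(-17/3) = 4 + 17/3 = 29/3 ≈ 9.6667)
l(H) = 4*H² (l(H) = 4*(H*H) = 4*H²)
l(n)*O(-5) + g(8) = (4*(29/3)²)*7 + 16 = (4*(841/9))*7 + 16 = (3364/9)*7 + 16 = 23548/9 + 16 = 23692/9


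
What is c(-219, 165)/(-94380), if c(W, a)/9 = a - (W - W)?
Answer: -9/572 ≈ -0.015734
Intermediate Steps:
c(W, a) = 9*a (c(W, a) = 9*(a - (W - W)) = 9*(a - 1*0) = 9*(a + 0) = 9*a)
c(-219, 165)/(-94380) = (9*165)/(-94380) = 1485*(-1/94380) = -9/572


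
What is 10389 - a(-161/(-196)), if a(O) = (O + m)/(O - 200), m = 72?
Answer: 57941492/5577 ≈ 10389.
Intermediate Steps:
a(O) = (72 + O)/(-200 + O) (a(O) = (O + 72)/(O - 200) = (72 + O)/(-200 + O))
10389 - a(-161/(-196)) = 10389 - (72 - 161/(-196))/(-200 - 161/(-196)) = 10389 - (72 - 161*(-1/196))/(-200 - 161*(-1/196)) = 10389 - (72 + 23/28)/(-200 + 23/28) = 10389 - 2039/((-5577/28)*28) = 10389 - (-28)*2039/(5577*28) = 10389 - 1*(-2039/5577) = 10389 + 2039/5577 = 57941492/5577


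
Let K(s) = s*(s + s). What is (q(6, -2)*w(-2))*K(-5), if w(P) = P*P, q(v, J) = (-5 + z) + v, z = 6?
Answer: 1400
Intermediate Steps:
q(v, J) = 1 + v (q(v, J) = (-5 + 6) + v = 1 + v)
K(s) = 2*s**2 (K(s) = s*(2*s) = 2*s**2)
w(P) = P**2
(q(6, -2)*w(-2))*K(-5) = ((1 + 6)*(-2)**2)*(2*(-5)**2) = (7*4)*(2*25) = 28*50 = 1400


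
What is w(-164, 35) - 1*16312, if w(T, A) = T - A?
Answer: -16511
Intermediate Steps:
w(-164, 35) - 1*16312 = (-164 - 1*35) - 1*16312 = (-164 - 35) - 16312 = -199 - 16312 = -16511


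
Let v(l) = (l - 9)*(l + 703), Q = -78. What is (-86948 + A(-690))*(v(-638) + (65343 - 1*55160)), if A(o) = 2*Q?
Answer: 2776178688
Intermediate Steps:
v(l) = (-9 + l)*(703 + l)
A(o) = -156 (A(o) = 2*(-78) = -156)
(-86948 + A(-690))*(v(-638) + (65343 - 1*55160)) = (-86948 - 156)*((-6327 + (-638)² + 694*(-638)) + (65343 - 1*55160)) = -87104*((-6327 + 407044 - 442772) + (65343 - 55160)) = -87104*(-42055 + 10183) = -87104*(-31872) = 2776178688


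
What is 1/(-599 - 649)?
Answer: -1/1248 ≈ -0.00080128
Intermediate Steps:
1/(-599 - 649) = 1/(-1248) = -1/1248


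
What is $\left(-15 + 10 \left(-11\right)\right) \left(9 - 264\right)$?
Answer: $31875$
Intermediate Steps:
$\left(-15 + 10 \left(-11\right)\right) \left(9 - 264\right) = \left(-15 - 110\right) \left(-255\right) = \left(-125\right) \left(-255\right) = 31875$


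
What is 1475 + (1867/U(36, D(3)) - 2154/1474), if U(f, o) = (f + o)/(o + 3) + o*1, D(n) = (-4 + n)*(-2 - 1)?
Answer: 23385920/14003 ≈ 1670.1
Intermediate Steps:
D(n) = 12 - 3*n (D(n) = (-4 + n)*(-3) = 12 - 3*n)
U(f, o) = o + (f + o)/(3 + o) (U(f, o) = (f + o)/(3 + o) + o = o + (f + o)/(3 + o))
1475 + (1867/U(36, D(3)) - 2154/1474) = 1475 + (1867/(((36 + (12 - 3*3)² + 4*(12 - 3*3))/(3 + (12 - 3*3)))) - 2154/1474) = 1475 + (1867/(((36 + (12 - 9)² + 4*(12 - 9))/(3 + (12 - 9)))) - 2154*1/1474) = 1475 + (1867/(((36 + 3² + 4*3)/(3 + 3))) - 1077/737) = 1475 + (1867/(((36 + 9 + 12)/6)) - 1077/737) = 1475 + (1867/(((⅙)*57)) - 1077/737) = 1475 + (1867/(19/2) - 1077/737) = 1475 + (1867*(2/19) - 1077/737) = 1475 + (3734/19 - 1077/737) = 1475 + 2731495/14003 = 23385920/14003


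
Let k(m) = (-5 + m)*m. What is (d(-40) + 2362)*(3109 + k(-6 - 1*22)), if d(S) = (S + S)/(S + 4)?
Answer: 85814174/9 ≈ 9.5349e+6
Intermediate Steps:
k(m) = m*(-5 + m)
d(S) = 2*S/(4 + S) (d(S) = (2*S)/(4 + S) = 2*S/(4 + S))
(d(-40) + 2362)*(3109 + k(-6 - 1*22)) = (2*(-40)/(4 - 40) + 2362)*(3109 + (-6 - 1*22)*(-5 + (-6 - 1*22))) = (2*(-40)/(-36) + 2362)*(3109 + (-6 - 22)*(-5 + (-6 - 22))) = (2*(-40)*(-1/36) + 2362)*(3109 - 28*(-5 - 28)) = (20/9 + 2362)*(3109 - 28*(-33)) = 21278*(3109 + 924)/9 = (21278/9)*4033 = 85814174/9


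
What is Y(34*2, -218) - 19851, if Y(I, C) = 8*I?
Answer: -19307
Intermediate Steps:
Y(34*2, -218) - 19851 = 8*(34*2) - 19851 = 8*68 - 19851 = 544 - 19851 = -19307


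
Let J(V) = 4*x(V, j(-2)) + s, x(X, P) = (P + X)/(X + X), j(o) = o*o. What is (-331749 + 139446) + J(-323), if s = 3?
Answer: -62112262/323 ≈ -1.9230e+5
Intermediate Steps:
j(o) = o²
x(X, P) = (P + X)/(2*X) (x(X, P) = (P + X)/((2*X)) = (P + X)*(1/(2*X)) = (P + X)/(2*X))
J(V) = 3 + 2*(4 + V)/V (J(V) = 4*(((-2)² + V)/(2*V)) + 3 = 4*((4 + V)/(2*V)) + 3 = 2*(4 + V)/V + 3 = 3 + 2*(4 + V)/V)
(-331749 + 139446) + J(-323) = (-331749 + 139446) + (5 + 8/(-323)) = -192303 + (5 + 8*(-1/323)) = -192303 + (5 - 8/323) = -192303 + 1607/323 = -62112262/323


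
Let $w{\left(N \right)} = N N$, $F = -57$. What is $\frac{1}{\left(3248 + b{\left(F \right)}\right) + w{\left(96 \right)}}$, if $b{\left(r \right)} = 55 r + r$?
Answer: $\frac{1}{9272} \approx 0.00010785$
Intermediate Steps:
$w{\left(N \right)} = N^{2}$
$b{\left(r \right)} = 56 r$
$\frac{1}{\left(3248 + b{\left(F \right)}\right) + w{\left(96 \right)}} = \frac{1}{\left(3248 + 56 \left(-57\right)\right) + 96^{2}} = \frac{1}{\left(3248 - 3192\right) + 9216} = \frac{1}{56 + 9216} = \frac{1}{9272}$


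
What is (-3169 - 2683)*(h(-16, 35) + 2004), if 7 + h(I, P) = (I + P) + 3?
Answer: -11815188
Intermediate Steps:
h(I, P) = -4 + I + P (h(I, P) = -7 + ((I + P) + 3) = -7 + (3 + I + P) = -4 + I + P)
(-3169 - 2683)*(h(-16, 35) + 2004) = (-3169 - 2683)*((-4 - 16 + 35) + 2004) = -5852*(15 + 2004) = -5852*2019 = -11815188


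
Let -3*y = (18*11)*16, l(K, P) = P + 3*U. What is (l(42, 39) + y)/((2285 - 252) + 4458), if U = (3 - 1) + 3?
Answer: -1002/6491 ≈ -0.15437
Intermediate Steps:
U = 5 (U = 2 + 3 = 5)
l(K, P) = 15 + P (l(K, P) = P + 3*5 = P + 15 = 15 + P)
y = -1056 (y = -18*11*16/3 = -66*16 = -1/3*3168 = -1056)
(l(42, 39) + y)/((2285 - 252) + 4458) = ((15 + 39) - 1056)/((2285 - 252) + 4458) = (54 - 1056)/(2033 + 4458) = -1002/6491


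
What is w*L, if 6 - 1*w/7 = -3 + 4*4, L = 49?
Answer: -2401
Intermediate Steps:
w = -49 (w = 42 - 7*(-3 + 4*4) = 42 - 7*(-3 + 16) = 42 - 7*13 = 42 - 91 = -49)
w*L = -49*49 = -2401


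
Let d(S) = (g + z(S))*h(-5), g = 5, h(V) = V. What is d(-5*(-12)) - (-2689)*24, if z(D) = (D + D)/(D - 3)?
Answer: 1225509/19 ≈ 64501.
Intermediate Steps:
z(D) = 2*D/(-3 + D) (z(D) = (2*D)/(-3 + D) = 2*D/(-3 + D))
d(S) = -25 - 10*S/(-3 + S) (d(S) = (5 + 2*S/(-3 + S))*(-5) = -25 - 10*S/(-3 + S))
d(-5*(-12)) - (-2689)*24 = 5*(15 - (-35)*(-12))/(-3 - 5*(-12)) - (-2689)*24 = 5*(15 - 7*60)/(-3 + 60) - 1*(-64536) = 5*(15 - 420)/57 + 64536 = 5*(1/57)*(-405) + 64536 = -675/19 + 64536 = 1225509/19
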